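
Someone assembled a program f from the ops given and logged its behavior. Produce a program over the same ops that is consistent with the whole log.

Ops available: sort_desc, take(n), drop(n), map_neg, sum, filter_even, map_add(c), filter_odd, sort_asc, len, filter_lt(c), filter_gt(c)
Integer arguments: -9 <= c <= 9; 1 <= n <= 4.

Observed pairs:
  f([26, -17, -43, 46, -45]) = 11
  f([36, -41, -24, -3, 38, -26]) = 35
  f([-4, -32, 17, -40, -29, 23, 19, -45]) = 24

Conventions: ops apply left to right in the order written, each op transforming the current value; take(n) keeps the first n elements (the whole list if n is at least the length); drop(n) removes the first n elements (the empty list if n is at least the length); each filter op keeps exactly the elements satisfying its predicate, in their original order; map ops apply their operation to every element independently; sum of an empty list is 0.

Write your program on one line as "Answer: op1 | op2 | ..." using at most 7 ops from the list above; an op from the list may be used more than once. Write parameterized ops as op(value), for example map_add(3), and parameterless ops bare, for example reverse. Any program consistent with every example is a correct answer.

map_neg | take(2) | sort_desc | filter_gt(-6) | map_add(-6) | sum

Check, running the answer program on each example:
  [26, -17, -43, 46, -45] -> [-26, 17, 43, -46, 45] -> [-26, 17] -> [17, -26] -> [17] -> [11] -> 11
  [36, -41, -24, -3, 38, -26] -> [-36, 41, 24, 3, -38, 26] -> [-36, 41] -> [41, -36] -> [41] -> [35] -> 35
  [-4, -32, 17, -40, -29, 23, 19, -45] -> [4, 32, -17, 40, 29, -23, -19, 45] -> [4, 32] -> [32, 4] -> [32, 4] -> [26, -2] -> 24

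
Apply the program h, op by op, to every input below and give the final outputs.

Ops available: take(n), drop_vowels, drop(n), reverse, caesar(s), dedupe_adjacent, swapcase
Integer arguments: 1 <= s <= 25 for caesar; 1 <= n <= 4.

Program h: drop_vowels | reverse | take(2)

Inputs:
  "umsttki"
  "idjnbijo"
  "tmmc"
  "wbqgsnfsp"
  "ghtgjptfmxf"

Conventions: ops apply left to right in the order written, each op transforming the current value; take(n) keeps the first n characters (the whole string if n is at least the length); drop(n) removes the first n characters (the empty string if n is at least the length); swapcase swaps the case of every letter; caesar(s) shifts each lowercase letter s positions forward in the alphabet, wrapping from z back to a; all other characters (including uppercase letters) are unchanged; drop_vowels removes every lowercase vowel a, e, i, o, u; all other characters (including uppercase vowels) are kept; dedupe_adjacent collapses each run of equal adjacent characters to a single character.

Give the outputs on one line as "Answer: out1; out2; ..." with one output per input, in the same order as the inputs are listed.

"kt"; "jb"; "cm"; "ps"; "fx"

Execution, op by op:
  "umsttki" -> "msttk" -> "kttsm" -> "kt"
  "idjnbijo" -> "djnbj" -> "jbnjd" -> "jb"
  "tmmc" -> "tmmc" -> "cmmt" -> "cm"
  "wbqgsnfsp" -> "wbqgsnfsp" -> "psfnsgqbw" -> "ps"
  "ghtgjptfmxf" -> "ghtgjptfmxf" -> "fxmftpjgthg" -> "fx"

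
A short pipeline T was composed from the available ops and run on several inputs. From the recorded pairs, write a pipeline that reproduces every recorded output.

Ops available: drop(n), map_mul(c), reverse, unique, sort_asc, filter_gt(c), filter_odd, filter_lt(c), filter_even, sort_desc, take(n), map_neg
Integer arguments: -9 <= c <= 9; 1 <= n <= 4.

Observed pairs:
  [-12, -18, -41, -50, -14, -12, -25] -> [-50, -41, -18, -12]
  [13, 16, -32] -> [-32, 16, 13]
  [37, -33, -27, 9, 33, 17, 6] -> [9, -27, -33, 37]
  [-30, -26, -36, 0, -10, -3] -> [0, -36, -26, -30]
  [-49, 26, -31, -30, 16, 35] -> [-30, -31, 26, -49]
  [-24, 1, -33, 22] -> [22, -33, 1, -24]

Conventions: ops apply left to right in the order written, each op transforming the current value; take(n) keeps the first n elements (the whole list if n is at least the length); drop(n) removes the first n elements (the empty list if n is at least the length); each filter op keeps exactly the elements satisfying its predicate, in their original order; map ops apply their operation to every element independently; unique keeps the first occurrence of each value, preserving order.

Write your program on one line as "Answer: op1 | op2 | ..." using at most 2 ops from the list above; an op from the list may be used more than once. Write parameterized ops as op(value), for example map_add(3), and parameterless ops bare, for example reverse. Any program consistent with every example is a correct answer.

take(4) | reverse

Check, running the answer program on each example:
  [-12, -18, -41, -50, -14, -12, -25] -> [-12, -18, -41, -50] -> [-50, -41, -18, -12]
  [13, 16, -32] -> [13, 16, -32] -> [-32, 16, 13]
  [37, -33, -27, 9, 33, 17, 6] -> [37, -33, -27, 9] -> [9, -27, -33, 37]
  [-30, -26, -36, 0, -10, -3] -> [-30, -26, -36, 0] -> [0, -36, -26, -30]
  [-49, 26, -31, -30, 16, 35] -> [-49, 26, -31, -30] -> [-30, -31, 26, -49]
  [-24, 1, -33, 22] -> [-24, 1, -33, 22] -> [22, -33, 1, -24]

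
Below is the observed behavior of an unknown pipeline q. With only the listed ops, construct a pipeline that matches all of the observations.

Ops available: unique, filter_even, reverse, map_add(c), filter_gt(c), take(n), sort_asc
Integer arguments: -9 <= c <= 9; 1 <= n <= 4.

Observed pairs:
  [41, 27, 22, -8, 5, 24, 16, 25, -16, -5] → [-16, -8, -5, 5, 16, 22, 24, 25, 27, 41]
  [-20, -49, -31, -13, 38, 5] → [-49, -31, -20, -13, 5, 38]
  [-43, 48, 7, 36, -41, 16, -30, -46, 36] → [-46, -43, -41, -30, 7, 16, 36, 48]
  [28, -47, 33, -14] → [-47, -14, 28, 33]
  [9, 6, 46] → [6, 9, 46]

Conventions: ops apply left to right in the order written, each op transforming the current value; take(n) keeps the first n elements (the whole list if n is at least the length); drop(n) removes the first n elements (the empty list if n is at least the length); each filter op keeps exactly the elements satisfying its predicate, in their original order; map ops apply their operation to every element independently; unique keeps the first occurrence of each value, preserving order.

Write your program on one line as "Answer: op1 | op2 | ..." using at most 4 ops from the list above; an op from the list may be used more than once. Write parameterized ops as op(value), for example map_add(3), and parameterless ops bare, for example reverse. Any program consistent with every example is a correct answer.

reverse | unique | sort_asc

Check, running the answer program on each example:
  [41, 27, 22, -8, 5, 24, 16, 25, -16, -5] -> [-5, -16, 25, 16, 24, 5, -8, 22, 27, 41] -> [-5, -16, 25, 16, 24, 5, -8, 22, 27, 41] -> [-16, -8, -5, 5, 16, 22, 24, 25, 27, 41]
  [-20, -49, -31, -13, 38, 5] -> [5, 38, -13, -31, -49, -20] -> [5, 38, -13, -31, -49, -20] -> [-49, -31, -20, -13, 5, 38]
  [-43, 48, 7, 36, -41, 16, -30, -46, 36] -> [36, -46, -30, 16, -41, 36, 7, 48, -43] -> [36, -46, -30, 16, -41, 7, 48, -43] -> [-46, -43, -41, -30, 7, 16, 36, 48]
  [28, -47, 33, -14] -> [-14, 33, -47, 28] -> [-14, 33, -47, 28] -> [-47, -14, 28, 33]
  [9, 6, 46] -> [46, 6, 9] -> [46, 6, 9] -> [6, 9, 46]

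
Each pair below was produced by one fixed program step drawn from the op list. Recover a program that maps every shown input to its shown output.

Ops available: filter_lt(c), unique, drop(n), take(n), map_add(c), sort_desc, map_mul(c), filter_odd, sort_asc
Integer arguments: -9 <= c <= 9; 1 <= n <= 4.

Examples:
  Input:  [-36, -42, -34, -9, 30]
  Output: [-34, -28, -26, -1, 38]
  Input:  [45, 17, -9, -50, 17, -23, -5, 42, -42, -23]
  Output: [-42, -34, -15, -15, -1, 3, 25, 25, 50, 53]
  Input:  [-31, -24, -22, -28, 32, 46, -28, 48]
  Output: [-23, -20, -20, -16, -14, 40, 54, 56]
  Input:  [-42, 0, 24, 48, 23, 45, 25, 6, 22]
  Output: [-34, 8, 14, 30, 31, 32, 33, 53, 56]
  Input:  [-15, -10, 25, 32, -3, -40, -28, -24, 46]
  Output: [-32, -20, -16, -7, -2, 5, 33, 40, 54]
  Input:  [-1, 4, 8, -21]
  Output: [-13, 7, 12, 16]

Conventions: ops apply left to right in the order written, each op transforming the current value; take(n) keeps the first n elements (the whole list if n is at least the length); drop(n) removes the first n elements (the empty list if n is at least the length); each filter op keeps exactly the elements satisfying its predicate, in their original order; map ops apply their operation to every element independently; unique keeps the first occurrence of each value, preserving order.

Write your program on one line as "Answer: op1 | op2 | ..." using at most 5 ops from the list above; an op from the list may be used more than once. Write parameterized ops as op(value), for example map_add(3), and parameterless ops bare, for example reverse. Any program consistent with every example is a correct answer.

map_add(6) | map_add(-4) | map_add(6) | sort_asc

Check, running the answer program on each example:
  [-36, -42, -34, -9, 30] -> [-30, -36, -28, -3, 36] -> [-34, -40, -32, -7, 32] -> [-28, -34, -26, -1, 38] -> [-34, -28, -26, -1, 38]
  [45, 17, -9, -50, 17, -23, -5, 42, -42, -23] -> [51, 23, -3, -44, 23, -17, 1, 48, -36, -17] -> [47, 19, -7, -48, 19, -21, -3, 44, -40, -21] -> [53, 25, -1, -42, 25, -15, 3, 50, -34, -15] -> [-42, -34, -15, -15, -1, 3, 25, 25, 50, 53]
  [-31, -24, -22, -28, 32, 46, -28, 48] -> [-25, -18, -16, -22, 38, 52, -22, 54] -> [-29, -22, -20, -26, 34, 48, -26, 50] -> [-23, -16, -14, -20, 40, 54, -20, 56] -> [-23, -20, -20, -16, -14, 40, 54, 56]
  [-42, 0, 24, 48, 23, 45, 25, 6, 22] -> [-36, 6, 30, 54, 29, 51, 31, 12, 28] -> [-40, 2, 26, 50, 25, 47, 27, 8, 24] -> [-34, 8, 32, 56, 31, 53, 33, 14, 30] -> [-34, 8, 14, 30, 31, 32, 33, 53, 56]
  [-15, -10, 25, 32, -3, -40, -28, -24, 46] -> [-9, -4, 31, 38, 3, -34, -22, -18, 52] -> [-13, -8, 27, 34, -1, -38, -26, -22, 48] -> [-7, -2, 33, 40, 5, -32, -20, -16, 54] -> [-32, -20, -16, -7, -2, 5, 33, 40, 54]
  [-1, 4, 8, -21] -> [5, 10, 14, -15] -> [1, 6, 10, -19] -> [7, 12, 16, -13] -> [-13, 7, 12, 16]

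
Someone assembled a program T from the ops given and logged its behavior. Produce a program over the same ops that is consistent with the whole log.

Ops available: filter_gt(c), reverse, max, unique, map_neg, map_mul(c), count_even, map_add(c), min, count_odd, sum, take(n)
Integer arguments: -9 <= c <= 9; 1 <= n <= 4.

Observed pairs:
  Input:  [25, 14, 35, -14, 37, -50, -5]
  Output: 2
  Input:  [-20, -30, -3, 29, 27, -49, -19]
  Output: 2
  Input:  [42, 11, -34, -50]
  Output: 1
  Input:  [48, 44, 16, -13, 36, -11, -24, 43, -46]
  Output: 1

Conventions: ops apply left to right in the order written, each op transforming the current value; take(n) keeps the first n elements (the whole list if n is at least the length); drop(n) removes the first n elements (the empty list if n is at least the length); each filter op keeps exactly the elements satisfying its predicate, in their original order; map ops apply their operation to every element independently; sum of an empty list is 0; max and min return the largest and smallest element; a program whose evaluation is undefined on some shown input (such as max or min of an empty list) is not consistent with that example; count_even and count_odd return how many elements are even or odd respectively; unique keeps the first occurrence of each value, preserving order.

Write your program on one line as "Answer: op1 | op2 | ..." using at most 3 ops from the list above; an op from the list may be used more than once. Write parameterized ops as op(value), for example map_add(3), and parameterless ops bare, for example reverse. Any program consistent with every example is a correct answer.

take(4) | count_odd

Check, running the answer program on each example:
  [25, 14, 35, -14, 37, -50, -5] -> [25, 14, 35, -14] -> 2
  [-20, -30, -3, 29, 27, -49, -19] -> [-20, -30, -3, 29] -> 2
  [42, 11, -34, -50] -> [42, 11, -34, -50] -> 1
  [48, 44, 16, -13, 36, -11, -24, 43, -46] -> [48, 44, 16, -13] -> 1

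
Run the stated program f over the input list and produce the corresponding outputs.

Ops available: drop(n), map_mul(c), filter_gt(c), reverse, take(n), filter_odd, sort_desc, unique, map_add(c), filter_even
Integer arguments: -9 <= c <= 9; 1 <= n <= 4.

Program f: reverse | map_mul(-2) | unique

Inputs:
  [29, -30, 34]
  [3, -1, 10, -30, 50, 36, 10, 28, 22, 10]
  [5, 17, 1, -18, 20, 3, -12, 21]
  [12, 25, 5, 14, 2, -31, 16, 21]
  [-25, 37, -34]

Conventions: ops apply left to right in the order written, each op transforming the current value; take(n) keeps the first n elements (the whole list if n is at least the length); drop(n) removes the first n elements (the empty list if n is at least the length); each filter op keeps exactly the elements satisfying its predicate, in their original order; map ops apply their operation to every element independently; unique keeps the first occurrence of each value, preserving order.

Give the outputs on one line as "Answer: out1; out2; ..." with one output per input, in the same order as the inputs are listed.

Execution, op by op:
  [29, -30, 34] -> [34, -30, 29] -> [-68, 60, -58] -> [-68, 60, -58]
  [3, -1, 10, -30, 50, 36, 10, 28, 22, 10] -> [10, 22, 28, 10, 36, 50, -30, 10, -1, 3] -> [-20, -44, -56, -20, -72, -100, 60, -20, 2, -6] -> [-20, -44, -56, -72, -100, 60, 2, -6]
  [5, 17, 1, -18, 20, 3, -12, 21] -> [21, -12, 3, 20, -18, 1, 17, 5] -> [-42, 24, -6, -40, 36, -2, -34, -10] -> [-42, 24, -6, -40, 36, -2, -34, -10]
  [12, 25, 5, 14, 2, -31, 16, 21] -> [21, 16, -31, 2, 14, 5, 25, 12] -> [-42, -32, 62, -4, -28, -10, -50, -24] -> [-42, -32, 62, -4, -28, -10, -50, -24]
  [-25, 37, -34] -> [-34, 37, -25] -> [68, -74, 50] -> [68, -74, 50]

[-68, 60, -58]; [-20, -44, -56, -72, -100, 60, 2, -6]; [-42, 24, -6, -40, 36, -2, -34, -10]; [-42, -32, 62, -4, -28, -10, -50, -24]; [68, -74, 50]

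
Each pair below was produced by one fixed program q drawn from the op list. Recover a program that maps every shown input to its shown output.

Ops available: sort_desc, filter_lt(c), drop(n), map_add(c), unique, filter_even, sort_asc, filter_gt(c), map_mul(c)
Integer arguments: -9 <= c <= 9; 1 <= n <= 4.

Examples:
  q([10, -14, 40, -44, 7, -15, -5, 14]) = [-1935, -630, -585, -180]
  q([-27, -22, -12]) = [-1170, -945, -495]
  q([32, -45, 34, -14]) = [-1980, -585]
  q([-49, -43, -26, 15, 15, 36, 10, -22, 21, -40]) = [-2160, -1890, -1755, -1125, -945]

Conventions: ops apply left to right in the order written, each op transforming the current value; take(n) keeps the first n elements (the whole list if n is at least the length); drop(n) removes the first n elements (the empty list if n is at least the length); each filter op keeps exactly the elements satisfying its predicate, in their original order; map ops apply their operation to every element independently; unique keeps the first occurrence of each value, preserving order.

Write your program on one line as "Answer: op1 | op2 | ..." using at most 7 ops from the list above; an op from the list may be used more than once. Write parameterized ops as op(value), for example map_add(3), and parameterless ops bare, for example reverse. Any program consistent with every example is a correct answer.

map_add(1) | map_mul(-9) | sort_asc | sort_desc | filter_gt(-4) | map_mul(-5)

Check, running the answer program on each example:
  [10, -14, 40, -44, 7, -15, -5, 14] -> [11, -13, 41, -43, 8, -14, -4, 15] -> [-99, 117, -369, 387, -72, 126, 36, -135] -> [-369, -135, -99, -72, 36, 117, 126, 387] -> [387, 126, 117, 36, -72, -99, -135, -369] -> [387, 126, 117, 36] -> [-1935, -630, -585, -180]
  [-27, -22, -12] -> [-26, -21, -11] -> [234, 189, 99] -> [99, 189, 234] -> [234, 189, 99] -> [234, 189, 99] -> [-1170, -945, -495]
  [32, -45, 34, -14] -> [33, -44, 35, -13] -> [-297, 396, -315, 117] -> [-315, -297, 117, 396] -> [396, 117, -297, -315] -> [396, 117] -> [-1980, -585]
  [-49, -43, -26, 15, 15, 36, 10, -22, 21, -40] -> [-48, -42, -25, 16, 16, 37, 11, -21, 22, -39] -> [432, 378, 225, -144, -144, -333, -99, 189, -198, 351] -> [-333, -198, -144, -144, -99, 189, 225, 351, 378, 432] -> [432, 378, 351, 225, 189, -99, -144, -144, -198, -333] -> [432, 378, 351, 225, 189] -> [-2160, -1890, -1755, -1125, -945]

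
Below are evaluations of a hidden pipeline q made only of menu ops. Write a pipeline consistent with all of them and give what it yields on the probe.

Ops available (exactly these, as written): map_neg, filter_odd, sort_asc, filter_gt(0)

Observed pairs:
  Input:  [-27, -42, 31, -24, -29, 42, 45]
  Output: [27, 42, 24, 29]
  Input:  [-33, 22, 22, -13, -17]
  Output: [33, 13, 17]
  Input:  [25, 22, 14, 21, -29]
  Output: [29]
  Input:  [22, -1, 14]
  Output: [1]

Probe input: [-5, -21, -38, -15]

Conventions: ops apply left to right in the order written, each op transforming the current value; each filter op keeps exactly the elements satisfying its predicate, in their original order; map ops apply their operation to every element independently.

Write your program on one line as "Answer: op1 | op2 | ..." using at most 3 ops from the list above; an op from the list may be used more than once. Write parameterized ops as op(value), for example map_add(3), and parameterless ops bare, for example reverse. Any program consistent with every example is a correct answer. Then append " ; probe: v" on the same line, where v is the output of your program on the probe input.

map_neg | filter_gt(0) ; probe: [5, 21, 38, 15]

Check, running the answer program on each example:
  [-27, -42, 31, -24, -29, 42, 45] -> [27, 42, -31, 24, 29, -42, -45] -> [27, 42, 24, 29]
  [-33, 22, 22, -13, -17] -> [33, -22, -22, 13, 17] -> [33, 13, 17]
  [25, 22, 14, 21, -29] -> [-25, -22, -14, -21, 29] -> [29]
  [22, -1, 14] -> [-22, 1, -14] -> [1]
  probe: [-5, -21, -38, -15] -> [5, 21, 38, 15] -> [5, 21, 38, 15]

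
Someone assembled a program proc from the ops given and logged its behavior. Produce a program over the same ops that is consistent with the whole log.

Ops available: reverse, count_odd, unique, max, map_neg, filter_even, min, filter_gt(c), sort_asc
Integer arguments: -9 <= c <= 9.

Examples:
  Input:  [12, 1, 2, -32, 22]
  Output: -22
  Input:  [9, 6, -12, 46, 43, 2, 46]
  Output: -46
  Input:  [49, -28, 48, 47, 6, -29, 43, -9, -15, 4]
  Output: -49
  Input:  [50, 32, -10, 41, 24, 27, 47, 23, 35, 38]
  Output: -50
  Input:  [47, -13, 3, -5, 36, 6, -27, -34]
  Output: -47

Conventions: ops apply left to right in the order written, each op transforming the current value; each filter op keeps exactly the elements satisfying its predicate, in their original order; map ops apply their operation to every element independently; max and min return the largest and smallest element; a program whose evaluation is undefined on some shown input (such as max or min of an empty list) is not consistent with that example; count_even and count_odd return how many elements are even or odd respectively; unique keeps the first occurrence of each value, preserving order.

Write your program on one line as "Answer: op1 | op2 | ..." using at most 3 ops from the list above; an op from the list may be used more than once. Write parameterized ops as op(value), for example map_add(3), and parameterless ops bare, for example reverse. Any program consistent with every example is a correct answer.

map_neg | reverse | min

Check, running the answer program on each example:
  [12, 1, 2, -32, 22] -> [-12, -1, -2, 32, -22] -> [-22, 32, -2, -1, -12] -> -22
  [9, 6, -12, 46, 43, 2, 46] -> [-9, -6, 12, -46, -43, -2, -46] -> [-46, -2, -43, -46, 12, -6, -9] -> -46
  [49, -28, 48, 47, 6, -29, 43, -9, -15, 4] -> [-49, 28, -48, -47, -6, 29, -43, 9, 15, -4] -> [-4, 15, 9, -43, 29, -6, -47, -48, 28, -49] -> -49
  [50, 32, -10, 41, 24, 27, 47, 23, 35, 38] -> [-50, -32, 10, -41, -24, -27, -47, -23, -35, -38] -> [-38, -35, -23, -47, -27, -24, -41, 10, -32, -50] -> -50
  [47, -13, 3, -5, 36, 6, -27, -34] -> [-47, 13, -3, 5, -36, -6, 27, 34] -> [34, 27, -6, -36, 5, -3, 13, -47] -> -47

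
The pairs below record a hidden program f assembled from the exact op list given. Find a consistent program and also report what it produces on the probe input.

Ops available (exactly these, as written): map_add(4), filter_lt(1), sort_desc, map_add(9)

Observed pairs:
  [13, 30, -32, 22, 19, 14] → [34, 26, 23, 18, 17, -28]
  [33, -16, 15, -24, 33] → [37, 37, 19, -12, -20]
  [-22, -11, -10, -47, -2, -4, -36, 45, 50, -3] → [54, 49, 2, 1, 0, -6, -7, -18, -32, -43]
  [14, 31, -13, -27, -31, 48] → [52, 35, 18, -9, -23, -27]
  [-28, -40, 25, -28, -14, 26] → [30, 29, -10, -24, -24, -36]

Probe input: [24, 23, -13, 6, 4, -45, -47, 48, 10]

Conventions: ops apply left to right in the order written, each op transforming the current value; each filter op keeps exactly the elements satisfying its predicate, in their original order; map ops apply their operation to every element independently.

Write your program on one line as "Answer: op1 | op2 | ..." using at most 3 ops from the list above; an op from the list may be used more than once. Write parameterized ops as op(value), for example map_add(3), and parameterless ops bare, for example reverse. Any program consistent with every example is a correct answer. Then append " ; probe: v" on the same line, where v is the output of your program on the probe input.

map_add(4) | sort_desc ; probe: [52, 28, 27, 14, 10, 8, -9, -41, -43]

Check, running the answer program on each example:
  [13, 30, -32, 22, 19, 14] -> [17, 34, -28, 26, 23, 18] -> [34, 26, 23, 18, 17, -28]
  [33, -16, 15, -24, 33] -> [37, -12, 19, -20, 37] -> [37, 37, 19, -12, -20]
  [-22, -11, -10, -47, -2, -4, -36, 45, 50, -3] -> [-18, -7, -6, -43, 2, 0, -32, 49, 54, 1] -> [54, 49, 2, 1, 0, -6, -7, -18, -32, -43]
  [14, 31, -13, -27, -31, 48] -> [18, 35, -9, -23, -27, 52] -> [52, 35, 18, -9, -23, -27]
  [-28, -40, 25, -28, -14, 26] -> [-24, -36, 29, -24, -10, 30] -> [30, 29, -10, -24, -24, -36]
  probe: [24, 23, -13, 6, 4, -45, -47, 48, 10] -> [28, 27, -9, 10, 8, -41, -43, 52, 14] -> [52, 28, 27, 14, 10, 8, -9, -41, -43]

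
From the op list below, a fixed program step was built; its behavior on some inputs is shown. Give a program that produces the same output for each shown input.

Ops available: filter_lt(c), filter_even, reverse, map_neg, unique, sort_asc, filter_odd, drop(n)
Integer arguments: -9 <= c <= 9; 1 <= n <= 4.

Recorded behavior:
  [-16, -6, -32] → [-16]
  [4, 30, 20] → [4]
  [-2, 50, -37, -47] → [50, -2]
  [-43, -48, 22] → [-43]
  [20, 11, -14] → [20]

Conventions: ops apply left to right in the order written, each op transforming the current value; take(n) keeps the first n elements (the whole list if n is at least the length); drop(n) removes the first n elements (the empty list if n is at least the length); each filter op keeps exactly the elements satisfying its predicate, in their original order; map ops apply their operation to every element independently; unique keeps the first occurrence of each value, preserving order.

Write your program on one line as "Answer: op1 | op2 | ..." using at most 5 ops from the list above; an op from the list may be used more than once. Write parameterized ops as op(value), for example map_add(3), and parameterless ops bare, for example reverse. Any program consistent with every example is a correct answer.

map_neg | reverse | drop(2) | map_neg

Check, running the answer program on each example:
  [-16, -6, -32] -> [16, 6, 32] -> [32, 6, 16] -> [16] -> [-16]
  [4, 30, 20] -> [-4, -30, -20] -> [-20, -30, -4] -> [-4] -> [4]
  [-2, 50, -37, -47] -> [2, -50, 37, 47] -> [47, 37, -50, 2] -> [-50, 2] -> [50, -2]
  [-43, -48, 22] -> [43, 48, -22] -> [-22, 48, 43] -> [43] -> [-43]
  [20, 11, -14] -> [-20, -11, 14] -> [14, -11, -20] -> [-20] -> [20]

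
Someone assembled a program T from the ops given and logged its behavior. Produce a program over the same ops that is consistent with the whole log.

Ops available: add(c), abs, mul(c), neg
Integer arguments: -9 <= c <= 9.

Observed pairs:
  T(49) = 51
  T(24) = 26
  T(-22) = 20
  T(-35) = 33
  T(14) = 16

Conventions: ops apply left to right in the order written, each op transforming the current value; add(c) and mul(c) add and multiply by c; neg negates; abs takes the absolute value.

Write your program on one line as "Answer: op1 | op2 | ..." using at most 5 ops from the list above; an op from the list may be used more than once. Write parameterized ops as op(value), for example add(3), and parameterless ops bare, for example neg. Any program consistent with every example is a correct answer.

add(-2) | add(4) | neg | abs

Check, running the answer program on each example:
  49 -> 47 -> 51 -> -51 -> 51
  24 -> 22 -> 26 -> -26 -> 26
  -22 -> -24 -> -20 -> 20 -> 20
  -35 -> -37 -> -33 -> 33 -> 33
  14 -> 12 -> 16 -> -16 -> 16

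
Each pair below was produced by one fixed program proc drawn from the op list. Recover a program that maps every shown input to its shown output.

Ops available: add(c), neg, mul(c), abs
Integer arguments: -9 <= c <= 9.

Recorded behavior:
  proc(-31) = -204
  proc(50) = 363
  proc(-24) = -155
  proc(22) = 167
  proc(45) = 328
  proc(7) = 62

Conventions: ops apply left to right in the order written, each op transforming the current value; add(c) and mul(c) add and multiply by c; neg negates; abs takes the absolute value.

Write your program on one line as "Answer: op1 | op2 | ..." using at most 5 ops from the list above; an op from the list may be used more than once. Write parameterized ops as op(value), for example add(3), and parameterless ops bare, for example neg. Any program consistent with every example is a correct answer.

mul(-7) | add(-8) | neg | add(5)

Check, running the answer program on each example:
  -31 -> 217 -> 209 -> -209 -> -204
  50 -> -350 -> -358 -> 358 -> 363
  -24 -> 168 -> 160 -> -160 -> -155
  22 -> -154 -> -162 -> 162 -> 167
  45 -> -315 -> -323 -> 323 -> 328
  7 -> -49 -> -57 -> 57 -> 62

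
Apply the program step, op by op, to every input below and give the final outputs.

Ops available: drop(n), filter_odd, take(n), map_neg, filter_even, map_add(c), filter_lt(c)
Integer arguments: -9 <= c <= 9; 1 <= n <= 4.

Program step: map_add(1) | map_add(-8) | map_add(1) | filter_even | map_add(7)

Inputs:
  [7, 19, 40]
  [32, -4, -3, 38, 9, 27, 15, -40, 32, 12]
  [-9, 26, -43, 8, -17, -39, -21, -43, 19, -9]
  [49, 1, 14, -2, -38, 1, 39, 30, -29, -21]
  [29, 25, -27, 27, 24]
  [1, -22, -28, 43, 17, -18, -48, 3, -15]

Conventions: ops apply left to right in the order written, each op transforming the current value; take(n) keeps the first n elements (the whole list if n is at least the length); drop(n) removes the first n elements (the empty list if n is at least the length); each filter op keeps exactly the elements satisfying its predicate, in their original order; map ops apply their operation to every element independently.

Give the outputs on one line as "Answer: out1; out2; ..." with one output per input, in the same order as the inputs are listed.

[41]; [33, -3, 39, -39, 33, 13]; [27, 9]; [15, -1, -37, 31]; [25]; [-21, -27, -17, -47]

Execution, op by op:
  [7, 19, 40] -> [8, 20, 41] -> [0, 12, 33] -> [1, 13, 34] -> [34] -> [41]
  [32, -4, -3, 38, 9, 27, 15, -40, 32, 12] -> [33, -3, -2, 39, 10, 28, 16, -39, 33, 13] -> [25, -11, -10, 31, 2, 20, 8, -47, 25, 5] -> [26, -10, -9, 32, 3, 21, 9, -46, 26, 6] -> [26, -10, 32, -46, 26, 6] -> [33, -3, 39, -39, 33, 13]
  [-9, 26, -43, 8, -17, -39, -21, -43, 19, -9] -> [-8, 27, -42, 9, -16, -38, -20, -42, 20, -8] -> [-16, 19, -50, 1, -24, -46, -28, -50, 12, -16] -> [-15, 20, -49, 2, -23, -45, -27, -49, 13, -15] -> [20, 2] -> [27, 9]
  [49, 1, 14, -2, -38, 1, 39, 30, -29, -21] -> [50, 2, 15, -1, -37, 2, 40, 31, -28, -20] -> [42, -6, 7, -9, -45, -6, 32, 23, -36, -28] -> [43, -5, 8, -8, -44, -5, 33, 24, -35, -27] -> [8, -8, -44, 24] -> [15, -1, -37, 31]
  [29, 25, -27, 27, 24] -> [30, 26, -26, 28, 25] -> [22, 18, -34, 20, 17] -> [23, 19, -33, 21, 18] -> [18] -> [25]
  [1, -22, -28, 43, 17, -18, -48, 3, -15] -> [2, -21, -27, 44, 18, -17, -47, 4, -14] -> [-6, -29, -35, 36, 10, -25, -55, -4, -22] -> [-5, -28, -34, 37, 11, -24, -54, -3, -21] -> [-28, -34, -24, -54] -> [-21, -27, -17, -47]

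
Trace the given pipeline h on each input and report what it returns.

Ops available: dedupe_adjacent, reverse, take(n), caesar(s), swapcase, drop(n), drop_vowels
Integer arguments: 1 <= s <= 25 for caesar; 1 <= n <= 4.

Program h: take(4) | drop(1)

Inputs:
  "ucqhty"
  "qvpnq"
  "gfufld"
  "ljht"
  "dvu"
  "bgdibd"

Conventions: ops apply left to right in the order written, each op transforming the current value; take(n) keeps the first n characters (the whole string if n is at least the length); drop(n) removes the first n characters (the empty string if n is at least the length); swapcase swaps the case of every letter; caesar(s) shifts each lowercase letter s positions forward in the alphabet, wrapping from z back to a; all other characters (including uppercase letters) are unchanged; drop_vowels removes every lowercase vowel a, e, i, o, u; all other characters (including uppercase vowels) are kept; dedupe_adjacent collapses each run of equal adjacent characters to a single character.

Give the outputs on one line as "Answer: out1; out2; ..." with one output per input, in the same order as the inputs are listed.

Execution, op by op:
  "ucqhty" -> "ucqh" -> "cqh"
  "qvpnq" -> "qvpn" -> "vpn"
  "gfufld" -> "gfuf" -> "fuf"
  "ljht" -> "ljht" -> "jht"
  "dvu" -> "dvu" -> "vu"
  "bgdibd" -> "bgdi" -> "gdi"

"cqh"; "vpn"; "fuf"; "jht"; "vu"; "gdi"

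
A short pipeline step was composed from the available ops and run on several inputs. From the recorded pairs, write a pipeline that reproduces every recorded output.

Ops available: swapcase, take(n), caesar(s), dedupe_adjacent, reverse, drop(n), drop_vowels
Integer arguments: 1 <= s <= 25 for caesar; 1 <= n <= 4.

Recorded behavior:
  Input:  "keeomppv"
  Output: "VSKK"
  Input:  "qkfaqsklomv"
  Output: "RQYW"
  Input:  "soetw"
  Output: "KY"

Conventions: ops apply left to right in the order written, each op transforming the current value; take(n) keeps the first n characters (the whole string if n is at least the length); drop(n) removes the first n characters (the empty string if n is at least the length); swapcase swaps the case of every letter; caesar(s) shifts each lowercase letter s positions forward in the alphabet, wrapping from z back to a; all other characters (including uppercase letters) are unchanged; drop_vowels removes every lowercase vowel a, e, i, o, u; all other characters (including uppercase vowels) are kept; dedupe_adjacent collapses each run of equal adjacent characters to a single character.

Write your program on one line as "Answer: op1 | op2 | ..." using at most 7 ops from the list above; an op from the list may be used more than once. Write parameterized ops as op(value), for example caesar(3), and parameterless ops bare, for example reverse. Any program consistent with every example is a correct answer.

caesar(6) | reverse | drop(2) | drop_vowels | take(4) | swapcase

Check, running the answer program on each example:
  "keeomppv" -> "qkkusvvb" -> "bvvsukkq" -> "vsukkq" -> "vskkq" -> "vskk" -> "VSKK"
  "qkfaqsklomv" -> "wqlgwyqrusb" -> "bsurqywglqw" -> "urqywglqw" -> "rqywglqw" -> "rqyw" -> "RQYW"
  "soetw" -> "yukzc" -> "czkuy" -> "kuy" -> "ky" -> "ky" -> "KY"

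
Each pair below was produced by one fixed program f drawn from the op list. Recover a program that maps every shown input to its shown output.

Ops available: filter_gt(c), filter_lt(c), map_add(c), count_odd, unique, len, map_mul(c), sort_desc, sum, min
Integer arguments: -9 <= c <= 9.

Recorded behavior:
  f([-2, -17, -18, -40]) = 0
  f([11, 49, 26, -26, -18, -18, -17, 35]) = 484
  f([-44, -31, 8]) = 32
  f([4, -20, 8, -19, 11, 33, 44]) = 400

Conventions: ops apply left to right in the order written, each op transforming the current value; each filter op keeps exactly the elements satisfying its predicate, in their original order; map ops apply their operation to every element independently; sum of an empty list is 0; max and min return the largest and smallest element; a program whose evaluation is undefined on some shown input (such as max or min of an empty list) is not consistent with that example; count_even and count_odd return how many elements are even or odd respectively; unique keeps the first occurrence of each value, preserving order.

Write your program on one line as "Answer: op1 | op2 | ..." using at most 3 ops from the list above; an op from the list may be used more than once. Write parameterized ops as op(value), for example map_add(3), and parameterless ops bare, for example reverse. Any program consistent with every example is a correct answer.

map_mul(4) | filter_gt(6) | sum

Check, running the answer program on each example:
  [-2, -17, -18, -40] -> [-8, -68, -72, -160] -> [] -> 0
  [11, 49, 26, -26, -18, -18, -17, 35] -> [44, 196, 104, -104, -72, -72, -68, 140] -> [44, 196, 104, 140] -> 484
  [-44, -31, 8] -> [-176, -124, 32] -> [32] -> 32
  [4, -20, 8, -19, 11, 33, 44] -> [16, -80, 32, -76, 44, 132, 176] -> [16, 32, 44, 132, 176] -> 400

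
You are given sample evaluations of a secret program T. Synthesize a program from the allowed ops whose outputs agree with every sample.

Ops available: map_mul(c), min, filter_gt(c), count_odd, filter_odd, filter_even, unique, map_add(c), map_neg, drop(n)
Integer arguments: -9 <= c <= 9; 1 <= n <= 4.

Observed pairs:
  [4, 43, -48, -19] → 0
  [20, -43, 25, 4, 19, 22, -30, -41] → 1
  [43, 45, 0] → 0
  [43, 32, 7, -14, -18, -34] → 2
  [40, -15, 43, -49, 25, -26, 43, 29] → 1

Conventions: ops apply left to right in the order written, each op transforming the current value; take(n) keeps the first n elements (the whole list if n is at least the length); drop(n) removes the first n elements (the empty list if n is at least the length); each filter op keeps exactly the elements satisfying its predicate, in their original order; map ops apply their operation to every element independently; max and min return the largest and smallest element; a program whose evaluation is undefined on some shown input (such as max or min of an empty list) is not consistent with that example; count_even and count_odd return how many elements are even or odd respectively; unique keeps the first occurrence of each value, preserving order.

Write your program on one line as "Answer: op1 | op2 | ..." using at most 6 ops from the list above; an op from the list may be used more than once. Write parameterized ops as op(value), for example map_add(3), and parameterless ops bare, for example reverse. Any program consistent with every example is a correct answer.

map_add(1) | map_mul(-7) | filter_gt(2) | drop(1) | count_odd

Check, running the answer program on each example:
  [4, 43, -48, -19] -> [5, 44, -47, -18] -> [-35, -308, 329, 126] -> [329, 126] -> [126] -> 0
  [20, -43, 25, 4, 19, 22, -30, -41] -> [21, -42, 26, 5, 20, 23, -29, -40] -> [-147, 294, -182, -35, -140, -161, 203, 280] -> [294, 203, 280] -> [203, 280] -> 1
  [43, 45, 0] -> [44, 46, 1] -> [-308, -322, -7] -> [] -> [] -> 0
  [43, 32, 7, -14, -18, -34] -> [44, 33, 8, -13, -17, -33] -> [-308, -231, -56, 91, 119, 231] -> [91, 119, 231] -> [119, 231] -> 2
  [40, -15, 43, -49, 25, -26, 43, 29] -> [41, -14, 44, -48, 26, -25, 44, 30] -> [-287, 98, -308, 336, -182, 175, -308, -210] -> [98, 336, 175] -> [336, 175] -> 1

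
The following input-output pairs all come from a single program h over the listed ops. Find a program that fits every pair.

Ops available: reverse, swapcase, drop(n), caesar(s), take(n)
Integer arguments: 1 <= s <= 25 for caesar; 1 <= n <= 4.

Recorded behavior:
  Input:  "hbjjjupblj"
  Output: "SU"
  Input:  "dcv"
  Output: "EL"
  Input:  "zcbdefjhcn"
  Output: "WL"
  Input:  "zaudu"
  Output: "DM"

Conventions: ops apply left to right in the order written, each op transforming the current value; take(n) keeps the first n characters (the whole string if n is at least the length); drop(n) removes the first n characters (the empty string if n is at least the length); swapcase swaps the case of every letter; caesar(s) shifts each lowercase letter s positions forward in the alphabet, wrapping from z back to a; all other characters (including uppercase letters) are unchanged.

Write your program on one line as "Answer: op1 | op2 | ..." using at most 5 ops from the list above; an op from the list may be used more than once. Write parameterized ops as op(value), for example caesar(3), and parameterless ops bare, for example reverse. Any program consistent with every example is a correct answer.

caesar(9) | reverse | swapcase | take(2)

Check, running the answer program on each example:
  "hbjjjupblj" -> "qksssdykus" -> "sukydssskq" -> "SUKYDSSSKQ" -> "SU"
  "dcv" -> "mle" -> "elm" -> "ELM" -> "EL"
  "zcbdefjhcn" -> "ilkmnosqlw" -> "wlqsonmkli" -> "WLQSONMKLI" -> "WL"
  "zaudu" -> "ijdmd" -> "dmdji" -> "DMDJI" -> "DM"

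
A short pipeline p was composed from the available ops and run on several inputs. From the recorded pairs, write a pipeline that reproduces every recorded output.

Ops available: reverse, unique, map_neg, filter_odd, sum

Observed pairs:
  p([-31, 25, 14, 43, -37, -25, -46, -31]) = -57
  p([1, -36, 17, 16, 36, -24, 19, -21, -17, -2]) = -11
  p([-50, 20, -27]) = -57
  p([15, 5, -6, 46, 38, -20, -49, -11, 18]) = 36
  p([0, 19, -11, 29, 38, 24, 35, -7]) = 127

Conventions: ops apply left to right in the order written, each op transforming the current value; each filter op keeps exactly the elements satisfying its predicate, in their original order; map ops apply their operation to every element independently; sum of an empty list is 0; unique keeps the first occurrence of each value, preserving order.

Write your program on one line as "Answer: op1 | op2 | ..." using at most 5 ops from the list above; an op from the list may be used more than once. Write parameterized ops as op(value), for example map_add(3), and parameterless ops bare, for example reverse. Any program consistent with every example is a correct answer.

reverse | unique | reverse | sum

Check, running the answer program on each example:
  [-31, 25, 14, 43, -37, -25, -46, -31] -> [-31, -46, -25, -37, 43, 14, 25, -31] -> [-31, -46, -25, -37, 43, 14, 25] -> [25, 14, 43, -37, -25, -46, -31] -> -57
  [1, -36, 17, 16, 36, -24, 19, -21, -17, -2] -> [-2, -17, -21, 19, -24, 36, 16, 17, -36, 1] -> [-2, -17, -21, 19, -24, 36, 16, 17, -36, 1] -> [1, -36, 17, 16, 36, -24, 19, -21, -17, -2] -> -11
  [-50, 20, -27] -> [-27, 20, -50] -> [-27, 20, -50] -> [-50, 20, -27] -> -57
  [15, 5, -6, 46, 38, -20, -49, -11, 18] -> [18, -11, -49, -20, 38, 46, -6, 5, 15] -> [18, -11, -49, -20, 38, 46, -6, 5, 15] -> [15, 5, -6, 46, 38, -20, -49, -11, 18] -> 36
  [0, 19, -11, 29, 38, 24, 35, -7] -> [-7, 35, 24, 38, 29, -11, 19, 0] -> [-7, 35, 24, 38, 29, -11, 19, 0] -> [0, 19, -11, 29, 38, 24, 35, -7] -> 127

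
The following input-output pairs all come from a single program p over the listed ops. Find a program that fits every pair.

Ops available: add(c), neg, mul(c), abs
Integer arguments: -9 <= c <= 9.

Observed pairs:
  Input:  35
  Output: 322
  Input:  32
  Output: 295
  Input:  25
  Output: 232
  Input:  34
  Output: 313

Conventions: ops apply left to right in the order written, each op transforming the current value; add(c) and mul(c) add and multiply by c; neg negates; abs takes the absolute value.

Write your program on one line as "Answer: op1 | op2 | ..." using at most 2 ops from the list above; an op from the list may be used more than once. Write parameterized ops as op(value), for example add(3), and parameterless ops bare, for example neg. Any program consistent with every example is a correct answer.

mul(9) | add(7)

Check, running the answer program on each example:
  35 -> 315 -> 322
  32 -> 288 -> 295
  25 -> 225 -> 232
  34 -> 306 -> 313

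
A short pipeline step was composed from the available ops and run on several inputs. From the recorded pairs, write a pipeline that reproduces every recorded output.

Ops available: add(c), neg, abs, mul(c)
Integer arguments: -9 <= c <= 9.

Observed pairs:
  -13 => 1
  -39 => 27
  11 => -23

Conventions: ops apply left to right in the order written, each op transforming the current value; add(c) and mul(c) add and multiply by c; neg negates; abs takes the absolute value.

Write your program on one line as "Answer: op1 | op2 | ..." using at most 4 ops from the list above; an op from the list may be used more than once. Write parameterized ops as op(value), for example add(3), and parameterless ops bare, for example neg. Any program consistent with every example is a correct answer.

add(3) | neg | add(-9)

Check, running the answer program on each example:
  -13 -> -10 -> 10 -> 1
  -39 -> -36 -> 36 -> 27
  11 -> 14 -> -14 -> -23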